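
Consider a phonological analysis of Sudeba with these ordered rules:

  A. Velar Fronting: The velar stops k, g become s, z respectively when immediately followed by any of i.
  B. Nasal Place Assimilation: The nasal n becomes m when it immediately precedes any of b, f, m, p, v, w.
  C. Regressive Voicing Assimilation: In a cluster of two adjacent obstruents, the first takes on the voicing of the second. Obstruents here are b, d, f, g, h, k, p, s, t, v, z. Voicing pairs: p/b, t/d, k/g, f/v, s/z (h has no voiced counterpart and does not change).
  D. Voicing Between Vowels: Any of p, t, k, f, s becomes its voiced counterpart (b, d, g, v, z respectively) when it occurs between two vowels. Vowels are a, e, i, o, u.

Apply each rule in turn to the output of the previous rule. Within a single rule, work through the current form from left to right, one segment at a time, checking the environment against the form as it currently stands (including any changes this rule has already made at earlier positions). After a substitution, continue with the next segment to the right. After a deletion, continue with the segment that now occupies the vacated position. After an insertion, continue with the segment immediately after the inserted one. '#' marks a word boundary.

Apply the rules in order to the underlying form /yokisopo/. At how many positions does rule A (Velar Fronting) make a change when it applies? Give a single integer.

A Velar Fronting: [yokisopo] → [yosisopo]
B Nasal Place Assimilation: no change — [yosisopo]
C Regressive Voicing Assimilation: no change — [yosisopo]
D Voicing Between Vowels: [yosisopo] → [yozizobo]
Rule A changed 1 position(s).

1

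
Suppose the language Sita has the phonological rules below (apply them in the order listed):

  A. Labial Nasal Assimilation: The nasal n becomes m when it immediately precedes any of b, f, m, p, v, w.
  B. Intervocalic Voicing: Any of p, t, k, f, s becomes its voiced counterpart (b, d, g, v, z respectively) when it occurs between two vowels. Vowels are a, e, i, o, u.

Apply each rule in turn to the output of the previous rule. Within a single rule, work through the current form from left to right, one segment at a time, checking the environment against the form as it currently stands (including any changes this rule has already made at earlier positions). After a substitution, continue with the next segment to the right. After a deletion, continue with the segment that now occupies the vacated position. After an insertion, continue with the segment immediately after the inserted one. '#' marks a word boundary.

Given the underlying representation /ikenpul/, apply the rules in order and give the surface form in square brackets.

[igempul]

A Labial Nasal Assimilation: [ikenpul] → [ikempul]
B Intervocalic Voicing: [ikempul] → [igempul]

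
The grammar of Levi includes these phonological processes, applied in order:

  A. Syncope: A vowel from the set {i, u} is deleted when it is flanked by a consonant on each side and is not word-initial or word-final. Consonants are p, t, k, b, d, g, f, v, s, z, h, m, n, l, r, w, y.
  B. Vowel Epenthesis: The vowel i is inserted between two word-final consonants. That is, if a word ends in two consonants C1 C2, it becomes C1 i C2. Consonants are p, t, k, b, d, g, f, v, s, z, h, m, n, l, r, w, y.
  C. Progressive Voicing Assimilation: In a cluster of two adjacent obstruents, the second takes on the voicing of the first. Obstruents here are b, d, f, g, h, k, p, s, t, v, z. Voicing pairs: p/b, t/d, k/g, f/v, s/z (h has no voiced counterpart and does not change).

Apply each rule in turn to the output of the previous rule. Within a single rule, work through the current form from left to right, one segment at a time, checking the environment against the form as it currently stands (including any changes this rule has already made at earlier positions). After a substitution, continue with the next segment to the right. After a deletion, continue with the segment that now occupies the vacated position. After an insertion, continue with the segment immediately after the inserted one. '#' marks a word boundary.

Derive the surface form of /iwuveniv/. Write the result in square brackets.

[iwveniv]

A Syncope: [iwuveniv] → [iwvenv]
B Vowel Epenthesis: [iwvenv] → [iwveniv]
C Progressive Voicing Assimilation: no change — [iwveniv]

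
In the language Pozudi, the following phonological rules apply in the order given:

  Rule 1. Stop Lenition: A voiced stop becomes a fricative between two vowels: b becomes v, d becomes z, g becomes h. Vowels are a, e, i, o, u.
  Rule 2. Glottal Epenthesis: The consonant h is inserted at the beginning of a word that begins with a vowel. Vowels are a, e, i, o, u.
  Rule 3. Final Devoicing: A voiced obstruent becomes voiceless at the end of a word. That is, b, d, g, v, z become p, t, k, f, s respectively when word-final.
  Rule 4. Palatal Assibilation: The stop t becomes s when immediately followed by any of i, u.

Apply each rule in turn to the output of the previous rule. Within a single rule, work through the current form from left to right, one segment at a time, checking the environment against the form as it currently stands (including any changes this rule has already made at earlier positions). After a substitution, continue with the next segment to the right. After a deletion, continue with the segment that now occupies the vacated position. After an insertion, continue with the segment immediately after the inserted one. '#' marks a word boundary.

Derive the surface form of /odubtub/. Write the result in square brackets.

Rule 1 Stop Lenition: [odubtub] → [ozubtub]
Rule 2 Glottal Epenthesis: [ozubtub] → [hozubtub]
Rule 3 Final Devoicing: [hozubtub] → [hozubtup]
Rule 4 Palatal Assibilation: [hozubtup] → [hozubsup]

[hozubsup]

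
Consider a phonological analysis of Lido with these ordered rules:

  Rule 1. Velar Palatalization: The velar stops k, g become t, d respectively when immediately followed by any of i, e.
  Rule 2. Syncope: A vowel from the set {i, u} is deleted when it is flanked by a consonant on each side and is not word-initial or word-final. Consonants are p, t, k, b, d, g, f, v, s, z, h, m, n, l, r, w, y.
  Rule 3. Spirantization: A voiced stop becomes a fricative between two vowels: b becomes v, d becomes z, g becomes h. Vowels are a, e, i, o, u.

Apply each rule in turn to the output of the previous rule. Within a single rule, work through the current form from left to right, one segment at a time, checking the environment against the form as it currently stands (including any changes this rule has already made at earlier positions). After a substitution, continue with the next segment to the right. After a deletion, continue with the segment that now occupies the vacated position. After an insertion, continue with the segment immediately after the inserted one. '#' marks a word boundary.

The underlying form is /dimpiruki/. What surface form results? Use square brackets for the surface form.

Rule 1 Velar Palatalization: [dimpiruki] → [dimpiruti]
Rule 2 Syncope: [dimpiruti] → [dmprti]
Rule 3 Spirantization: no change — [dmprti]

[dmprti]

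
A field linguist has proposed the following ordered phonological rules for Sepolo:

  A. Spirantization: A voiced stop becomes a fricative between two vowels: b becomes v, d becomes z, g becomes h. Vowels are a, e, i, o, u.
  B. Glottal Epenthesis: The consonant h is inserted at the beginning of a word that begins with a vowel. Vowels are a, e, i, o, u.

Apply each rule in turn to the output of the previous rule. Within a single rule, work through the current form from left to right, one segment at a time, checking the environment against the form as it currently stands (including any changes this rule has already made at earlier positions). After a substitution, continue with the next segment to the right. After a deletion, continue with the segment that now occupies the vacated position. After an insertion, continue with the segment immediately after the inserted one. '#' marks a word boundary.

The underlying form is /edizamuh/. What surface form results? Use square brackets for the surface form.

A Spirantization: [edizamuh] → [ezizamuh]
B Glottal Epenthesis: [ezizamuh] → [hezizamuh]

[hezizamuh]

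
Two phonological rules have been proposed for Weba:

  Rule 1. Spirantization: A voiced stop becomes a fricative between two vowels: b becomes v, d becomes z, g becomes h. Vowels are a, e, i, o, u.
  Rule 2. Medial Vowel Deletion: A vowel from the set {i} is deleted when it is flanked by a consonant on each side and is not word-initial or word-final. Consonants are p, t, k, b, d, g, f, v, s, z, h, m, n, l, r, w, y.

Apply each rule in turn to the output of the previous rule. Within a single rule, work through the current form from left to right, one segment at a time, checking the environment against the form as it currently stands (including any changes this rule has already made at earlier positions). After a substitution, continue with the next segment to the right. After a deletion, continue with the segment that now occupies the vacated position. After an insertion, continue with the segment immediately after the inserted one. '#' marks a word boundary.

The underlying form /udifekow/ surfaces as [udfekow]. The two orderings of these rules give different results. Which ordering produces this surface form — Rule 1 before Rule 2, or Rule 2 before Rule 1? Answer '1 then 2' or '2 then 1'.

Order 1 then 2:
  1 Spirantization: [udifekow] → [uzifekow]
  2 Medial Vowel Deletion: [uzifekow] → [uzfekow]
  result: [uzfekow]
Order 2 then 1:
  2 Medial Vowel Deletion: [udifekow] → [udfekow]
  1 Spirantization: no change — [udfekow]
  result: [udfekow]

2 then 1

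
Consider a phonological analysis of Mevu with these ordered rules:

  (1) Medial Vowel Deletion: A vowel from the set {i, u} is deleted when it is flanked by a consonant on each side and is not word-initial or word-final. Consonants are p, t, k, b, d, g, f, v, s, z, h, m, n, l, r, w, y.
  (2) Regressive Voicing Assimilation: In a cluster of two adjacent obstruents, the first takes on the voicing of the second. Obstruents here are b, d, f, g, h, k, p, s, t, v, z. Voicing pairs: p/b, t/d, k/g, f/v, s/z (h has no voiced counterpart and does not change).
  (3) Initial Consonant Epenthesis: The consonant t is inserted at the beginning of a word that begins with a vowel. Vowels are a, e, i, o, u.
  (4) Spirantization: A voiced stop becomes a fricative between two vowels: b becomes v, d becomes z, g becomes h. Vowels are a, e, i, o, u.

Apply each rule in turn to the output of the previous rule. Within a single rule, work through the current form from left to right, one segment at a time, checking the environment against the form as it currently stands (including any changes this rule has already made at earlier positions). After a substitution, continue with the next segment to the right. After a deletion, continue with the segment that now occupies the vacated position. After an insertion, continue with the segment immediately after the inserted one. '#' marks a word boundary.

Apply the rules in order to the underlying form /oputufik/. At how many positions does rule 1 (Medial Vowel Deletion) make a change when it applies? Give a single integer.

(1) Medial Vowel Deletion: [oputufik] → [optfk]
(2) Regressive Voicing Assimilation: no change — [optfk]
(3) Initial Consonant Epenthesis: [optfk] → [toptfk]
(4) Spirantization: no change — [toptfk]
Rule 1 changed 3 position(s).

3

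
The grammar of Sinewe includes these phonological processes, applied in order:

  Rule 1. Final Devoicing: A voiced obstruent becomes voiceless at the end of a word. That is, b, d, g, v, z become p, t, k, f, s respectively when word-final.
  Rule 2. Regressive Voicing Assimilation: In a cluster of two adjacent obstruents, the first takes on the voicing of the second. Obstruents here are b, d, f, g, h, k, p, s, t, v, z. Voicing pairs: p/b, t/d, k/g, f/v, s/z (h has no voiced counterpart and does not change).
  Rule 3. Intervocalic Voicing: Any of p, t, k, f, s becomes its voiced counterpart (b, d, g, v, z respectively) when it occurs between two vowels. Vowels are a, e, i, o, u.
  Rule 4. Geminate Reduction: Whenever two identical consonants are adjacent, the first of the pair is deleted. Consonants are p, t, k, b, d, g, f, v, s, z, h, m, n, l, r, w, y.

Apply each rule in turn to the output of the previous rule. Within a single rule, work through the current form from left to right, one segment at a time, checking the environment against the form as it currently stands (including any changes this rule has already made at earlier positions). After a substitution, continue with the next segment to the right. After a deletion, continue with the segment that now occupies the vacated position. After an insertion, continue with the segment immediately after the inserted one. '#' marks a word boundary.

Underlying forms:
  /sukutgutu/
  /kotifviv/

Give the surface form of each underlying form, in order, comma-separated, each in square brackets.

[sugudgudu], [kodivif]

/sukutgutu/:
  Rule 1 Final Devoicing: no change — [sukutgutu]
  Rule 2 Regressive Voicing Assimilation: [sukutgutu] → [sukudgutu]
  Rule 3 Intervocalic Voicing: [sukudgutu] → [sugudgudu]
  Rule 4 Geminate Reduction: no change — [sugudgudu]
/kotifviv/:
  Rule 1 Final Devoicing: [kotifviv] → [kotifvif]
  Rule 2 Regressive Voicing Assimilation: [kotifvif] → [kotivvif]
  Rule 3 Intervocalic Voicing: [kotivvif] → [kodivvif]
  Rule 4 Geminate Reduction: [kodivvif] → [kodivif]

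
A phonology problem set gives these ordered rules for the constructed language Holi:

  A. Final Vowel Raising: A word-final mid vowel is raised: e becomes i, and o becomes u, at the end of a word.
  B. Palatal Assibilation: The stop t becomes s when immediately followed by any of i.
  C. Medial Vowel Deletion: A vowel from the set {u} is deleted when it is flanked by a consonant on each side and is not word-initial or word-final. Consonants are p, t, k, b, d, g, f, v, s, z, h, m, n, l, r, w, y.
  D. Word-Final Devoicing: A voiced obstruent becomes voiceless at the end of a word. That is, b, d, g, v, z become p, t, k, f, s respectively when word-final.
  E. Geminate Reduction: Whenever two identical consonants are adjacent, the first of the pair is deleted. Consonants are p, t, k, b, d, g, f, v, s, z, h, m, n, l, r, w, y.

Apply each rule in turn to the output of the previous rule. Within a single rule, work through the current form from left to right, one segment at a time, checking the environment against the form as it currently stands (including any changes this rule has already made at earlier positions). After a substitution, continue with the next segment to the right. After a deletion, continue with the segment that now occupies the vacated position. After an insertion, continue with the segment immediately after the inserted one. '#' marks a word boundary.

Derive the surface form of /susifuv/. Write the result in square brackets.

A Final Vowel Raising: no change — [susifuv]
B Palatal Assibilation: no change — [susifuv]
C Medial Vowel Deletion: [susifuv] → [ssifv]
D Word-Final Devoicing: [ssifv] → [ssiff]
E Geminate Reduction: [ssiff] → [sif]

[sif]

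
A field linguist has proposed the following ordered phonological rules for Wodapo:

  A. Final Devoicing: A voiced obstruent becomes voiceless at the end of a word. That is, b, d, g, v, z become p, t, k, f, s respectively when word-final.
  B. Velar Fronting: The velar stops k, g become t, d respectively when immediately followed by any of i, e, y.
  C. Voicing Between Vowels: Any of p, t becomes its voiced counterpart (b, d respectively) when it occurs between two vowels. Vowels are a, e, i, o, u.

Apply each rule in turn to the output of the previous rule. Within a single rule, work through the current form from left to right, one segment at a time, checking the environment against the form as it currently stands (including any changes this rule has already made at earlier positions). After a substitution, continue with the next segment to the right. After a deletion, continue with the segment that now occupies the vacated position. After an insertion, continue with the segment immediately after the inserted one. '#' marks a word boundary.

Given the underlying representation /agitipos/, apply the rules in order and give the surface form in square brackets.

[adidibos]

A Final Devoicing: no change — [agitipos]
B Velar Fronting: [agitipos] → [aditipos]
C Voicing Between Vowels: [aditipos] → [adidibos]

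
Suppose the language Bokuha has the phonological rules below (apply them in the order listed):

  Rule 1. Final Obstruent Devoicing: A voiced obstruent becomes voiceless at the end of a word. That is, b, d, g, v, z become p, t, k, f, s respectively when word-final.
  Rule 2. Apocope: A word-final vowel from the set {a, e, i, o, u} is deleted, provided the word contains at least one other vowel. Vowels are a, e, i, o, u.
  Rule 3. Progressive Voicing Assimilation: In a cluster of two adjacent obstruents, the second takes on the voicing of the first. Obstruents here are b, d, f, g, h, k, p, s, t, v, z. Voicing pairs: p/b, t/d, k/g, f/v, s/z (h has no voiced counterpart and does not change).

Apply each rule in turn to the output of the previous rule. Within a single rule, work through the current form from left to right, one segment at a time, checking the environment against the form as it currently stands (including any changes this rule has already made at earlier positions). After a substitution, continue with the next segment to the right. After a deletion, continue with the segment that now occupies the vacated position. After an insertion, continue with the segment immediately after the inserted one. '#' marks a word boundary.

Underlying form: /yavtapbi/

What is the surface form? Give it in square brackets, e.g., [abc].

Rule 1 Final Obstruent Devoicing: no change — [yavtapbi]
Rule 2 Apocope: [yavtapbi] → [yavtapb]
Rule 3 Progressive Voicing Assimilation: [yavtapb] → [yavdapp]

[yavdapp]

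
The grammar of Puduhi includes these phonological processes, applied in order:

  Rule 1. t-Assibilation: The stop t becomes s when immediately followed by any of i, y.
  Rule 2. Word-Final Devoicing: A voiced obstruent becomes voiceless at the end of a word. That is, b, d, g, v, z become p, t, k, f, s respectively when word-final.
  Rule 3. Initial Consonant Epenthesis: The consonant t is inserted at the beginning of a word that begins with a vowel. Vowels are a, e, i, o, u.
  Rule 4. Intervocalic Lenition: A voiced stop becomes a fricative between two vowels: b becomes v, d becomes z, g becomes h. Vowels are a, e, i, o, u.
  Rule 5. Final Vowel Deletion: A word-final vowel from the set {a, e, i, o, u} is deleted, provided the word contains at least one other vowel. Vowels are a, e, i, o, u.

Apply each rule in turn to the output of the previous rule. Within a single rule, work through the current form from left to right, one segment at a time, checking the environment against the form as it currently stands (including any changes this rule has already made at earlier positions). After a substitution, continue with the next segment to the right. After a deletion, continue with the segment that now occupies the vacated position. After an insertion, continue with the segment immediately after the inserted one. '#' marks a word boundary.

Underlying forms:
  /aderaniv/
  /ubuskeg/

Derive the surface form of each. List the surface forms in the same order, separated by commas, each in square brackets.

/aderaniv/:
  Rule 1 t-Assibilation: no change — [aderaniv]
  Rule 2 Word-Final Devoicing: [aderaniv] → [aderanif]
  Rule 3 Initial Consonant Epenthesis: [aderanif] → [taderanif]
  Rule 4 Intervocalic Lenition: [taderanif] → [tazeranif]
  Rule 5 Final Vowel Deletion: no change — [tazeranif]
/ubuskeg/:
  Rule 1 t-Assibilation: no change — [ubuskeg]
  Rule 2 Word-Final Devoicing: [ubuskeg] → [ubuskek]
  Rule 3 Initial Consonant Epenthesis: [ubuskek] → [tubuskek]
  Rule 4 Intervocalic Lenition: [tubuskek] → [tuvuskek]
  Rule 5 Final Vowel Deletion: no change — [tuvuskek]

[tazeranif], [tuvuskek]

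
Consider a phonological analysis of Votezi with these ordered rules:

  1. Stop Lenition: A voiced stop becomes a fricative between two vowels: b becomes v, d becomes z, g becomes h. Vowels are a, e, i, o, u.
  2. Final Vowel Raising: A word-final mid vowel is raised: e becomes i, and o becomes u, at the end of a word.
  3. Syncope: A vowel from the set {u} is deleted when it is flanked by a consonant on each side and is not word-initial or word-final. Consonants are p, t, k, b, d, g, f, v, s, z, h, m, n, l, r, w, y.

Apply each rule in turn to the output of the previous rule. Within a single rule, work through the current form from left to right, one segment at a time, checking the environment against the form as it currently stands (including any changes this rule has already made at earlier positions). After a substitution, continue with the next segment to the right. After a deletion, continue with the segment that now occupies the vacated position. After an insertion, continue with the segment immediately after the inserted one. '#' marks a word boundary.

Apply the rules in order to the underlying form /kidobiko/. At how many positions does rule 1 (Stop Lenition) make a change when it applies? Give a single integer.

1 Stop Lenition: [kidobiko] → [kizoviko]
2 Final Vowel Raising: [kizoviko] → [kizoviku]
3 Syncope: no change — [kizoviku]
Rule 1 changed 2 position(s).

2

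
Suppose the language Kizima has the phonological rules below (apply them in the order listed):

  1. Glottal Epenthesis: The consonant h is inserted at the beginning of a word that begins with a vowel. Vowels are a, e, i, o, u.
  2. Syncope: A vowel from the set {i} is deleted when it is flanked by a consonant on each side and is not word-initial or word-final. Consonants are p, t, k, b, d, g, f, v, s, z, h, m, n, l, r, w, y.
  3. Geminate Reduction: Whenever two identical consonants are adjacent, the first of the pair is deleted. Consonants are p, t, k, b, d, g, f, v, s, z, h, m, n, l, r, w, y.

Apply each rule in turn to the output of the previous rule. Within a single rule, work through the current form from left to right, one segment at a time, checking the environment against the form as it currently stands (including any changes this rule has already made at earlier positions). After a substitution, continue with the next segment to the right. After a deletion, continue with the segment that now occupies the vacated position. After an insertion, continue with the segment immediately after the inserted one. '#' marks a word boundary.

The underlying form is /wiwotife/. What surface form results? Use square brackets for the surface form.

[wotfe]

1 Glottal Epenthesis: no change — [wiwotife]
2 Syncope: [wiwotife] → [wwotfe]
3 Geminate Reduction: [wwotfe] → [wotfe]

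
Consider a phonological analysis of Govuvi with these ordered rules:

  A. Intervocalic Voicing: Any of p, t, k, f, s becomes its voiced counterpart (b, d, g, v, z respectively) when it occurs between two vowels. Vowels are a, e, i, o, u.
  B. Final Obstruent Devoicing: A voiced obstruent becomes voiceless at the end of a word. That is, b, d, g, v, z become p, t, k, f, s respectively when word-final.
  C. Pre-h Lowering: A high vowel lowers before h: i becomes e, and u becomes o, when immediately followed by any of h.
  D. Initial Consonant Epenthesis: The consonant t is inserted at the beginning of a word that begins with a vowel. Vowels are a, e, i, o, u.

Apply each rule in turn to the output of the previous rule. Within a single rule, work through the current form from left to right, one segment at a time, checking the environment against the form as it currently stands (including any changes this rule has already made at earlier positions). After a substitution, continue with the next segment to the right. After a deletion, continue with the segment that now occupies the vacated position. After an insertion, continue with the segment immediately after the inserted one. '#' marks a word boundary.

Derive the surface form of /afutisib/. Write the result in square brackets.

[tavudizip]

A Intervocalic Voicing: [afutisib] → [avudizib]
B Final Obstruent Devoicing: [avudizib] → [avudizip]
C Pre-h Lowering: no change — [avudizip]
D Initial Consonant Epenthesis: [avudizip] → [tavudizip]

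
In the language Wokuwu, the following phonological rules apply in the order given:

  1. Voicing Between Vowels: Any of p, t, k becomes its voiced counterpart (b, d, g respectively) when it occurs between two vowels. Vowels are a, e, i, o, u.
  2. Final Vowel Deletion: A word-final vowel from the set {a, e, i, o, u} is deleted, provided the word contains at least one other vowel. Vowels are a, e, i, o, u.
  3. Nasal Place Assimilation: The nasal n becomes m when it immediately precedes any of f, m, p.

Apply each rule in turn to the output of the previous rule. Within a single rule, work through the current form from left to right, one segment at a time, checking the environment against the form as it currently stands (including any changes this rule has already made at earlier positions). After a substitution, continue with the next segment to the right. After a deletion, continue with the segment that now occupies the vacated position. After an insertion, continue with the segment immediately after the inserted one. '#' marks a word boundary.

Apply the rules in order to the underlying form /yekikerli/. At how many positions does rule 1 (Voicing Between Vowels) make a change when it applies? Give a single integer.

2

1 Voicing Between Vowels: [yekikerli] → [yegigerli]
2 Final Vowel Deletion: [yegigerli] → [yegigerl]
3 Nasal Place Assimilation: no change — [yegigerl]
Rule 1 changed 2 position(s).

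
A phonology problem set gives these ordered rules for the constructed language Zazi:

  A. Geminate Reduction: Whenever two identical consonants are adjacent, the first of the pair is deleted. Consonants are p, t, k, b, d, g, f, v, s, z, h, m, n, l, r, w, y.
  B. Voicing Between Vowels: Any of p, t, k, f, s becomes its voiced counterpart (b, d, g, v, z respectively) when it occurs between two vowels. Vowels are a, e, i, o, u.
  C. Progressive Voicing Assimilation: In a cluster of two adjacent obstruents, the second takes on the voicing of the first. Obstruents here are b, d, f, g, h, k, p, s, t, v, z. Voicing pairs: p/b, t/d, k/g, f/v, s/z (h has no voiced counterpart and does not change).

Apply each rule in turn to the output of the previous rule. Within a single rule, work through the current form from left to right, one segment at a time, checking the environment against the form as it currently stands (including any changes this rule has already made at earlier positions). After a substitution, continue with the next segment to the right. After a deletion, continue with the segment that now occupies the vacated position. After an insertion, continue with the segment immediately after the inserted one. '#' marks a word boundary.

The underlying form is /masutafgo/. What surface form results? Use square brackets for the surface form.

[mazudafko]

A Geminate Reduction: no change — [masutafgo]
B Voicing Between Vowels: [masutafgo] → [mazudafgo]
C Progressive Voicing Assimilation: [mazudafgo] → [mazudafko]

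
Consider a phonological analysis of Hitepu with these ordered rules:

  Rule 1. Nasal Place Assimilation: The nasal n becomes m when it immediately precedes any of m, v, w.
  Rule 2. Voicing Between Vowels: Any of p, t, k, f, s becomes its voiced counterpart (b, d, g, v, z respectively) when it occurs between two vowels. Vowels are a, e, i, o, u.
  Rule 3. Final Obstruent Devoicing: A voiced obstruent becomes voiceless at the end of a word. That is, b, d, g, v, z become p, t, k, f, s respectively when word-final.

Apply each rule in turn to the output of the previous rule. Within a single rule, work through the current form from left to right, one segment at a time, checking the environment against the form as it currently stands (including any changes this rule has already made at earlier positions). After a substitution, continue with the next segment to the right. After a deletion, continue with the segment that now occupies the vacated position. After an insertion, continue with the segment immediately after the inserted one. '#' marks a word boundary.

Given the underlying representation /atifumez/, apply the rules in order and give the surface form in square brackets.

[adivumes]

Rule 1 Nasal Place Assimilation: no change — [atifumez]
Rule 2 Voicing Between Vowels: [atifumez] → [adivumez]
Rule 3 Final Obstruent Devoicing: [adivumez] → [adivumes]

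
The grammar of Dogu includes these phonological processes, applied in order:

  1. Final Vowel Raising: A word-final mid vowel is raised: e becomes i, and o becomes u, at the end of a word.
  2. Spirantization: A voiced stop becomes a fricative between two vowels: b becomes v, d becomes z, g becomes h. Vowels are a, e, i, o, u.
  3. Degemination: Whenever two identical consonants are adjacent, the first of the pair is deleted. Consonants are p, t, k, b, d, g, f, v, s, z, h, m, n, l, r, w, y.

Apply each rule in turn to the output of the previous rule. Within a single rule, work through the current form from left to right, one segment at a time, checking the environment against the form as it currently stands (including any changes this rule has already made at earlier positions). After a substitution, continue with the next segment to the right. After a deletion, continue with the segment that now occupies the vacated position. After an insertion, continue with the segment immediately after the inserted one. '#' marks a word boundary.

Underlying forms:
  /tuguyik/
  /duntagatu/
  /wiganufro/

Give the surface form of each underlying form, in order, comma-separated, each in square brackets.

[tuhuyik], [duntahatu], [wihanufru]

/tuguyik/:
  1 Final Vowel Raising: no change — [tuguyik]
  2 Spirantization: [tuguyik] → [tuhuyik]
  3 Degemination: no change — [tuhuyik]
/duntagatu/:
  1 Final Vowel Raising: no change — [duntagatu]
  2 Spirantization: [duntagatu] → [duntahatu]
  3 Degemination: no change — [duntahatu]
/wiganufro/:
  1 Final Vowel Raising: [wiganufro] → [wiganufru]
  2 Spirantization: [wiganufru] → [wihanufru]
  3 Degemination: no change — [wihanufru]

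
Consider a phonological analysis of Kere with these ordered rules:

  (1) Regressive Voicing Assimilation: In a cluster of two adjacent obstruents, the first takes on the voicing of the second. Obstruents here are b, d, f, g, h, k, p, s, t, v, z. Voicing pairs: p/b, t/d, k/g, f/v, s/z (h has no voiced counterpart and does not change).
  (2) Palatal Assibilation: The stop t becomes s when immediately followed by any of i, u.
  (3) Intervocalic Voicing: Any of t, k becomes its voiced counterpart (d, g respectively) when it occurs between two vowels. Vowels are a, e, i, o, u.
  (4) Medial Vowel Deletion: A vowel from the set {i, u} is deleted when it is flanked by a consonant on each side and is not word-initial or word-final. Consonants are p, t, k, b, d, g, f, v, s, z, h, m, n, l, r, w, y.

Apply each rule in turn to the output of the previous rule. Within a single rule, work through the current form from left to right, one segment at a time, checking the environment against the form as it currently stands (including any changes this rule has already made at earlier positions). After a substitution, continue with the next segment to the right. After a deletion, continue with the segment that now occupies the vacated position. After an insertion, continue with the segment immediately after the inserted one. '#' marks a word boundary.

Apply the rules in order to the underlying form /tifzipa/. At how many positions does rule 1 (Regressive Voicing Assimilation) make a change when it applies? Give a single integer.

(1) Regressive Voicing Assimilation: [tifzipa] → [tivzipa]
(2) Palatal Assibilation: [tivzipa] → [sivzipa]
(3) Intervocalic Voicing: no change — [sivzipa]
(4) Medial Vowel Deletion: [sivzipa] → [svzpa]
Rule 1 changed 1 position(s).

1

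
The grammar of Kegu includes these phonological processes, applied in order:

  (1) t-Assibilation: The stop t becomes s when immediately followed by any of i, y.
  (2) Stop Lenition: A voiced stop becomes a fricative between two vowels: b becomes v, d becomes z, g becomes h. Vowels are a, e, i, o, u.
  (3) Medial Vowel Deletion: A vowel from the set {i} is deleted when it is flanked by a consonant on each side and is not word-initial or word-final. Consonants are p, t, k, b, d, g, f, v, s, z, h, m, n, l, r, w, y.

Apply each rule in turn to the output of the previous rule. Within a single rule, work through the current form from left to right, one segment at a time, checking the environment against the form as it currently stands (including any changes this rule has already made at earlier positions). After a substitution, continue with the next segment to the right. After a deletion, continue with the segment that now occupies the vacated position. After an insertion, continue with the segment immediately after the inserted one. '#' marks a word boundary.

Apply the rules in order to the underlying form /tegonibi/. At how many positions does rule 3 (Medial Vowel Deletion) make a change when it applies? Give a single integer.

1

(1) t-Assibilation: no change — [tegonibi]
(2) Stop Lenition: [tegonibi] → [tehonivi]
(3) Medial Vowel Deletion: [tehonivi] → [tehonvi]
Rule 3 changed 1 position(s).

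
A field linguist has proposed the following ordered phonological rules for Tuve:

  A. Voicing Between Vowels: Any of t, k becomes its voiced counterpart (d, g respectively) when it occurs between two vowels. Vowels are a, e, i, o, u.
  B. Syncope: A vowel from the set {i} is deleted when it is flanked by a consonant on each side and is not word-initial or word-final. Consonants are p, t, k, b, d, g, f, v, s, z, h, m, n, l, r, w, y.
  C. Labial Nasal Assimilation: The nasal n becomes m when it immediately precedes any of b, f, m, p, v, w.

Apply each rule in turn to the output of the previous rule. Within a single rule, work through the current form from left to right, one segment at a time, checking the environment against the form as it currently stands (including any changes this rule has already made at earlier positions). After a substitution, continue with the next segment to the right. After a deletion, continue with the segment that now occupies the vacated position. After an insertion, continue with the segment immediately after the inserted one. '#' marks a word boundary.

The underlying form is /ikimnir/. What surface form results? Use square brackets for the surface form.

A Voicing Between Vowels: [ikimnir] → [igimnir]
B Syncope: [igimnir] → [igmnr]
C Labial Nasal Assimilation: no change — [igmnr]

[igmnr]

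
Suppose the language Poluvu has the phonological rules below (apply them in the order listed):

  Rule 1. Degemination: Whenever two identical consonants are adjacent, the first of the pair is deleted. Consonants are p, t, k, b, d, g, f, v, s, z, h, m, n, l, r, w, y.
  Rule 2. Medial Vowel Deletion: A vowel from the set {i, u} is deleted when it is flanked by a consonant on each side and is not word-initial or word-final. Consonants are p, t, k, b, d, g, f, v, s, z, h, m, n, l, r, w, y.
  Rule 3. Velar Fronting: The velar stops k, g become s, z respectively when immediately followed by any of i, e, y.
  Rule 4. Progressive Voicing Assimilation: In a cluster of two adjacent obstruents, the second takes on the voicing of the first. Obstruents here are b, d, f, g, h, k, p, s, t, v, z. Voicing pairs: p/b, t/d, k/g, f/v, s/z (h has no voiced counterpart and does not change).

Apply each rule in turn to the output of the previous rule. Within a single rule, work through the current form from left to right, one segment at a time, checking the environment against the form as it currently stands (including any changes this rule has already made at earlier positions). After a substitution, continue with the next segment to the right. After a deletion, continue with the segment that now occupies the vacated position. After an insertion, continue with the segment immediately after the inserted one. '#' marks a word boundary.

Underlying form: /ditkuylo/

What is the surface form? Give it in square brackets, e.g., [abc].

Rule 1 Degemination: no change — [ditkuylo]
Rule 2 Medial Vowel Deletion: [ditkuylo] → [dtkylo]
Rule 3 Velar Fronting: [dtkylo] → [dtsylo]
Rule 4 Progressive Voicing Assimilation: [dtsylo] → [ddzylo]

[ddzylo]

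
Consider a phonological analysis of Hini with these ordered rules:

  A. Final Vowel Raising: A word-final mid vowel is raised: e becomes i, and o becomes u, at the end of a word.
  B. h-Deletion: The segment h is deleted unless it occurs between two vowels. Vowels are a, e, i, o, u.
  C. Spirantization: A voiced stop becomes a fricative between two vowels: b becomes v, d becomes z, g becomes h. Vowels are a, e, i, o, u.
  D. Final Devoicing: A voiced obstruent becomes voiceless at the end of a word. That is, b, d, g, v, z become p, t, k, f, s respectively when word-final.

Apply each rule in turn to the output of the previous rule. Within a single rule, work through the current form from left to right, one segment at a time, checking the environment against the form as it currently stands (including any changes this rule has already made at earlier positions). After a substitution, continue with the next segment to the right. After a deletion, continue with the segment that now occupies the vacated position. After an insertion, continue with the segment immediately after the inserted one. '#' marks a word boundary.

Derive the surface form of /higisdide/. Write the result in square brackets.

[ihisdizi]

A Final Vowel Raising: [higisdide] → [higisdidi]
B h-Deletion: [higisdidi] → [igisdidi]
C Spirantization: [igisdidi] → [ihisdizi]
D Final Devoicing: no change — [ihisdizi]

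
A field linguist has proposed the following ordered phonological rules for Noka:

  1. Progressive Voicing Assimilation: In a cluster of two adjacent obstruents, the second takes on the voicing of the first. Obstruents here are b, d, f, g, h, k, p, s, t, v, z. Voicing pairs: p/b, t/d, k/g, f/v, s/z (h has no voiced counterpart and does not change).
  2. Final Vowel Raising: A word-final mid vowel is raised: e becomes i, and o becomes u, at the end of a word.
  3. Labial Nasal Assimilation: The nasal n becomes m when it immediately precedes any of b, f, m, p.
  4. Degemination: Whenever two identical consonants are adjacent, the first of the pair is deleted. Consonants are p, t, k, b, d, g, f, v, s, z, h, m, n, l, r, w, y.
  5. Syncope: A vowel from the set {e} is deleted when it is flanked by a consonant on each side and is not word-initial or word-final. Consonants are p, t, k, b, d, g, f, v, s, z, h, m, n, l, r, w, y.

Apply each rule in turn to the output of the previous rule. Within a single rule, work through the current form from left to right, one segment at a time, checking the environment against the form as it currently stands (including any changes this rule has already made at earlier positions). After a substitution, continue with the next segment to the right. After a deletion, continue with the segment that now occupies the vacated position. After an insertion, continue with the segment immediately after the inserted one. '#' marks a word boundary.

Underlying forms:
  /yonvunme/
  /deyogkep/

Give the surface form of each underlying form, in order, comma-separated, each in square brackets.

/yonvunme/:
  1 Progressive Voicing Assimilation: no change — [yonvunme]
  2 Final Vowel Raising: [yonvunme] → [yonvunmi]
  3 Labial Nasal Assimilation: [yonvunmi] → [yonvummi]
  4 Degemination: [yonvummi] → [yonvumi]
  5 Syncope: no change — [yonvumi]
/deyogkep/:
  1 Progressive Voicing Assimilation: [deyogkep] → [deyoggep]
  2 Final Vowel Raising: no change — [deyoggep]
  3 Labial Nasal Assimilation: no change — [deyoggep]
  4 Degemination: [deyoggep] → [deyogep]
  5 Syncope: [deyogep] → [dyogp]

[yonvumi], [dyogp]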